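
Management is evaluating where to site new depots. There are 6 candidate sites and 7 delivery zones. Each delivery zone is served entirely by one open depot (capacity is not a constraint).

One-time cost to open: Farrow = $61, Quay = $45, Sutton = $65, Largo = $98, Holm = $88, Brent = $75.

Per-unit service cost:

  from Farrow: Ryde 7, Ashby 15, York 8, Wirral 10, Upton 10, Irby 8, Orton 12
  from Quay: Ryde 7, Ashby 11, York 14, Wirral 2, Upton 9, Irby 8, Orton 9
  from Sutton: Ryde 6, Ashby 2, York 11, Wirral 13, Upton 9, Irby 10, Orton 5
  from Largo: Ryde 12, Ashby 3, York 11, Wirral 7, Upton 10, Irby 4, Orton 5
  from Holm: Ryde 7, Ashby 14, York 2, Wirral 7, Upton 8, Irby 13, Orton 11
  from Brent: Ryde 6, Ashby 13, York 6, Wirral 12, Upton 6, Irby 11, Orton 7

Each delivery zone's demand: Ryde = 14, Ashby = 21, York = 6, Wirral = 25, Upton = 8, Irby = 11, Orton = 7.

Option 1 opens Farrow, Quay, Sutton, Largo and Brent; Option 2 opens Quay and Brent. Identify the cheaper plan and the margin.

Option 1 is cheaper by 23.

Option 1: {Farrow, Quay, Sutton, Largo, Brent}: Ryde→Sutton 6·14=84, Ashby→Sutton 2·21=42, York→Brent 6·6=36, Wirral→Quay 2·25=50, Upton→Brent 6·8=48, Irby→Largo 4·11=44, Orton→Sutton 5·7=35. Service 339; fixed 344; total 683.
Option 2: {Quay, Brent}: Ryde→Brent 6·14=84, Ashby→Quay 11·21=231, York→Brent 6·6=36, Wirral→Quay 2·25=50, Upton→Brent 6·8=48, Irby→Quay 8·11=88, Orton→Brent 7·7=49. Service 586; fixed 120; total 706.
Difference: |683 − 706| = 23.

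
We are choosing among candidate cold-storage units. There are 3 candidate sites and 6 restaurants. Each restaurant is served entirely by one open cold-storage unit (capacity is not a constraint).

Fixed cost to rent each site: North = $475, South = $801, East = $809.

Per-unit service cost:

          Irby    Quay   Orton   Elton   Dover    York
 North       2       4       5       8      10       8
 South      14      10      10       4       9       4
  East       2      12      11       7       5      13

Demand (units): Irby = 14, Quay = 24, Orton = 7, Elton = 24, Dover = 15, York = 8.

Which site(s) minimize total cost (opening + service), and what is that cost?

Open North only; minimum total cost 1040.

For any fixed open set, each restaurant goes to its cheapest open site; total = fixed + service.
{North}: Irby→North 2·14=28, Quay→North 4·24=96, Orton→North 5·7=35, Elton→North 8·24=192, Dover→North 10·15=150, York→North 8·8=64. Service 565; fixed 475; total 1040.
{East}: Irby→East 2·14=28, Quay→East 12·24=288, Orton→East 11·7=77, Elton→East 7·24=168, Dover→East 5·15=75, York→East 13·8=104. Service 740; fixed 809; total 1549.
{South}: service 769 + fixed 801 = 1570
{North, South, East}: service 362 + fixed 2085 = 2447
No other subset beats 1040.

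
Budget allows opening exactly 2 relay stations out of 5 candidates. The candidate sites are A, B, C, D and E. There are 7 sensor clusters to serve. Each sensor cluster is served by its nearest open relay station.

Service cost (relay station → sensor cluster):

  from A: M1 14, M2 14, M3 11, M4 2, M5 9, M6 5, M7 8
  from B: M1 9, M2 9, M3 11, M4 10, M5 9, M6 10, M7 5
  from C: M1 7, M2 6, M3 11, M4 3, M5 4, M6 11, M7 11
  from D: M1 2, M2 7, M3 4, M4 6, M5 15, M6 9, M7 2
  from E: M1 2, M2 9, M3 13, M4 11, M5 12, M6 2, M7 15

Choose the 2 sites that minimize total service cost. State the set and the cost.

Choose C and D; total service cost 30.

With exactly 2 open, each sensor cluster uses its cheapest among the chosen.
{C, D}: M1→D 2, M2→C 6, M3→D 4, M4→C 3, M5→C 4, M6→D 9, M7→D 2. Service cost 30.
{A, D}: service cost 31
{D, E}: service cost 35
Among all 10 size-2 choices, {C, D} is lowest.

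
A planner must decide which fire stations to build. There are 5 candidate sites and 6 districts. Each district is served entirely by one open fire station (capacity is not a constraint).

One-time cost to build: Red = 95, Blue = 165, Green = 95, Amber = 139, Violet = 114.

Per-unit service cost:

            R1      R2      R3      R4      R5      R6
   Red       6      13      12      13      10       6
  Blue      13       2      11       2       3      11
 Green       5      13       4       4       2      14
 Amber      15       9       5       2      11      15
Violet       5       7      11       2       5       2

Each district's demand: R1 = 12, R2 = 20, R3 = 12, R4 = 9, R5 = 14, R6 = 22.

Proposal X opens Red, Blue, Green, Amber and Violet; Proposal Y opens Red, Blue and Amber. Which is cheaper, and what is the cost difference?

Proposal Y is cheaper by 83.

Proposal X: {Red, Blue, Green, Amber, Violet}: R1→Green 5·12=60, R2→Blue 2·20=40, R3→Green 4·12=48, R4→Blue 2·9=18, R5→Green 2·14=28, R6→Violet 2·22=44. Service 238; fixed 608; total 846.
Proposal Y: {Red, Blue, Amber}: R1→Red 6·12=72, R2→Blue 2·20=40, R3→Amber 5·12=60, R4→Blue 2·9=18, R5→Blue 3·14=42, R6→Red 6·22=132. Service 364; fixed 399; total 763.
Difference: |846 − 763| = 83.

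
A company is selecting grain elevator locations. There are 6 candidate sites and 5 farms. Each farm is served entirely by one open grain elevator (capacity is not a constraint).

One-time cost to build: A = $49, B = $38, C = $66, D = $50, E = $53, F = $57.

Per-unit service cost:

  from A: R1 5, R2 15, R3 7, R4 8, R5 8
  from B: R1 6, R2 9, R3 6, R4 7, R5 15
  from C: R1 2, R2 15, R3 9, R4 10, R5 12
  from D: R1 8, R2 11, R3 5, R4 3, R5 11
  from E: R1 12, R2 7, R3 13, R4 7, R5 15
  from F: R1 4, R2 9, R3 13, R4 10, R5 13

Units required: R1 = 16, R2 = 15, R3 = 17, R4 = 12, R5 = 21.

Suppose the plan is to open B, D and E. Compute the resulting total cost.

Each farm is assigned to its cheapest site among the open ones.
{B, D, E}: R1→B 6·16=96, R2→E 7·15=105, R3→D 5·17=85, R4→D 3·12=36, R5→D 11·21=231. Service 553; fixed 141; total 694.

Total cost: 694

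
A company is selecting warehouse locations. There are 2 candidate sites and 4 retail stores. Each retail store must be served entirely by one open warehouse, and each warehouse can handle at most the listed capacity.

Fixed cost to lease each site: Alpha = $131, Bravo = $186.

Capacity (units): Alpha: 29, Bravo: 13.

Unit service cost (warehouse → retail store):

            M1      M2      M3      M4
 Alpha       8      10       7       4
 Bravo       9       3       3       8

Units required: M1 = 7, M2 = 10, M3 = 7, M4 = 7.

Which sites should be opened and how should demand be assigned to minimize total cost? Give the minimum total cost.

Open {Alpha, Bravo}: M1→Alpha 8·7=56, M2→Bravo 3·10=30, M3→Alpha 7·7=49, M4→Alpha 4·7=28.
Loads: Alpha carries 21/29, Bravo carries 10/13. Service 163; fixed 317; total 480.
Next best feasible plan costs 522.

Minimum total cost: 480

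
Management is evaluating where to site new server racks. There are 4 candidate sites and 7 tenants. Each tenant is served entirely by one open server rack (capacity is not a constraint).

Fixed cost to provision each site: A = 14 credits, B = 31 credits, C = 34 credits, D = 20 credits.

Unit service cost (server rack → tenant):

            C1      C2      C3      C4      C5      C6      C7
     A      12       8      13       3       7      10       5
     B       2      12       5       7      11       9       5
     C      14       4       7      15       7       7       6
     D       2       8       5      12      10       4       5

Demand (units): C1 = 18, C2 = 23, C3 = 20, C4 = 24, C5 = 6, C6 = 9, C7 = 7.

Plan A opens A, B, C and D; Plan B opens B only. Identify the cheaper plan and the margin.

Plan A: {A, B, C, D}: C1→B 2·18=36, C2→C 4·23=92, C3→B 5·20=100, C4→A 3·24=72, C5→A 7·6=42, C6→D 4·9=36, C7→A 5·7=35. Service 413; fixed 99; total 512.
Plan B: {B}: C1→B 2·18=36, C2→B 12·23=276, C3→B 5·20=100, C4→B 7·24=168, C5→B 11·6=66, C6→B 9·9=81, C7→B 5·7=35. Service 762; fixed 31; total 793.
Difference: |512 − 793| = 281.

Plan A is cheaper by 281.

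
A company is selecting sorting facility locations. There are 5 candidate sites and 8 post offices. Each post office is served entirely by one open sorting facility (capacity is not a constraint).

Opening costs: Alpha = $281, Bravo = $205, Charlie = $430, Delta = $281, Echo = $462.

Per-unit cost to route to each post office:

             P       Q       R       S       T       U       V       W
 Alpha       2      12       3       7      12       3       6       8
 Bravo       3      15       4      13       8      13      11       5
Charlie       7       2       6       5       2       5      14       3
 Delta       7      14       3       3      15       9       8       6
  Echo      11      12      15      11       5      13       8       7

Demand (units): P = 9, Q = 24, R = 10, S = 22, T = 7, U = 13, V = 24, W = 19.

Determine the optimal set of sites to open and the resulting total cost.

For any fixed open set, each post office goes to its cheapest open site; total = fixed + service.
{Alpha, Charlie}: P→Alpha 2·9=18, Q→Charlie 2·24=48, R→Alpha 3·10=30, S→Charlie 5·22=110, T→Charlie 2·7=14, U→Alpha 3·13=39, V→Alpha 6·24=144, W→Charlie 3·19=57. Service 460; fixed 711; total 1171.
{Charlie}: service 753 + fixed 430 = 1183
{Alpha}: P→Alpha 2·9=18, Q→Alpha 12·24=288, R→Alpha 3·10=30, S→Alpha 7·22=154, T→Alpha 12·7=84, U→Alpha 3·13=39, V→Alpha 6·24=144, W→Alpha 8·19=152. Service 909; fixed 281; total 1190.
{Alpha, Bravo, Charlie, Delta, Echo}: service 416 + fixed 1659 = 2075
No other subset beats 1171.

Open Alpha and Charlie; minimum total cost 1171.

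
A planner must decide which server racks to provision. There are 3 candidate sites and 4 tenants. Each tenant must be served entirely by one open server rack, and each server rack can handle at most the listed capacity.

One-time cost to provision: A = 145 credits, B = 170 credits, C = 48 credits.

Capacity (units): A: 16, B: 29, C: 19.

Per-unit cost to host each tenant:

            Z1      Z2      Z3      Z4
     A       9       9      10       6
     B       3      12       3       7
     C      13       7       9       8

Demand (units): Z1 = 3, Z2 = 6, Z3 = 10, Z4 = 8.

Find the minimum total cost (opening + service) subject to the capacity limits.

Open {B}: Z1→B 3·3=9, Z2→B 12·6=72, Z3→B 3·10=30, Z4→B 7·8=56.
Loads: B carries 27/29. Service 167; fixed 170; total 337.
Next best feasible plan costs 355.

Minimum total cost: 337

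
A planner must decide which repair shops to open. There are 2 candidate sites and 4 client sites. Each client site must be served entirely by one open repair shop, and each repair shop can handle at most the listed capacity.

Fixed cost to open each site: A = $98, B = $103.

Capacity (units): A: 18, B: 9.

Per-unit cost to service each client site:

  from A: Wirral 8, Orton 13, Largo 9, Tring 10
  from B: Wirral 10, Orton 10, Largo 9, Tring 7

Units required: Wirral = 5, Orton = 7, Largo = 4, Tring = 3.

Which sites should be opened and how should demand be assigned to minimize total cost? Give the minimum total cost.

Minimum total cost: 377

Open {A, B}: Wirral→A 8·5=40, Orton→B 10·7=70, Largo→A 9·4=36, Tring→A 10·3=30.
Loads: A carries 12/18, B carries 7/9. Service 176; fixed 201; total 377.
Next best feasible plan costs 389.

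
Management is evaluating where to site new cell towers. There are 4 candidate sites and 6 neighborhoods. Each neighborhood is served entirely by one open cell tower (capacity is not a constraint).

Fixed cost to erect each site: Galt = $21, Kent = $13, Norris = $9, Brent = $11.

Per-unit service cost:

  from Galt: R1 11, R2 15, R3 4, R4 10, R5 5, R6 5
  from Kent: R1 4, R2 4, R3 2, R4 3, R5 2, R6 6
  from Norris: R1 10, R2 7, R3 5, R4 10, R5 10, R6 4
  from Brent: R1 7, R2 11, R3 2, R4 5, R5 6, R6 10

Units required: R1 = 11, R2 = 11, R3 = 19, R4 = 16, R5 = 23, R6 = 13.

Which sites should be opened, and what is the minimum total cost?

Open Kent and Norris; minimum total cost 294.

For any fixed open set, each neighborhood goes to its cheapest open site; total = fixed + service.
{Kent, Norris}: R1→Kent 4·11=44, R2→Kent 4·11=44, R3→Kent 2·19=38, R4→Kent 3·16=48, R5→Kent 2·23=46, R6→Norris 4·13=52. Service 272; fixed 22; total 294.
{Kent, Norris, Brent}: R1→Kent 4·11=44, R2→Kent 4·11=44, R3→Kent 2·19=38, R4→Kent 3·16=48, R5→Kent 2·23=46, R6→Norris 4·13=52. Service 272; fixed 33; total 305.
{Kent}: service 298 + fixed 13 = 311
{Galt, Kent, Norris, Brent}: R1→Kent 4·11=44, R2→Kent 4·11=44, R3→Kent 2·19=38, R4→Kent 3·16=48, R5→Kent 2·23=46, R6→Norris 4·13=52. Service 272; fixed 54; total 326.
No other subset beats 294.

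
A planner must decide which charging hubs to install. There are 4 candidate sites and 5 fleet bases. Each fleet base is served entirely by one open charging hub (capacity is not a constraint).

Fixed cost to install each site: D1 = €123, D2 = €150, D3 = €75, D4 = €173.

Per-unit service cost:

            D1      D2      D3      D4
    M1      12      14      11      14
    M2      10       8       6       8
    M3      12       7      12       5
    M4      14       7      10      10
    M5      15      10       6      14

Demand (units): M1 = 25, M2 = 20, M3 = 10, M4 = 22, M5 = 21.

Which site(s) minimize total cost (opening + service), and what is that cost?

Open D3 only; minimum total cost 936.

For any fixed open set, each fleet base goes to its cheapest open site; total = fixed + service.
{D3}: M1→D3 11·25=275, M2→D3 6·20=120, M3→D3 12·10=120, M4→D3 10·22=220, M5→D3 6·21=126. Service 861; fixed 75; total 936.
{D2, D3}: service 745 + fixed 225 = 970
{D3, D4}: service 791 + fixed 248 = 1039
{D1, D2, D3, D4}: M1→D3 11·25=275, M2→D3 6·20=120, M3→D4 5·10=50, M4→D2 7·22=154, M5→D3 6·21=126. Service 725; fixed 521; total 1246.
(All 15 nonempty subsets were checked; D3 only is lowest.)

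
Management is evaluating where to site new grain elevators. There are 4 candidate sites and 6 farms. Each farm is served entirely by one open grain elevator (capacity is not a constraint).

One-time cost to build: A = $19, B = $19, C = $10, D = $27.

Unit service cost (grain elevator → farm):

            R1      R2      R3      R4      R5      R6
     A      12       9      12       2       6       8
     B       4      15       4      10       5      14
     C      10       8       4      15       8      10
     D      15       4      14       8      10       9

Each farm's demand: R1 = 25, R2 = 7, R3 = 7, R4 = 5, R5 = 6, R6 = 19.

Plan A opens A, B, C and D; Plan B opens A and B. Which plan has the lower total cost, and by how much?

Plan A: {A, B, C, D}: R1→B 4·25=100, R2→D 4·7=28, R3→B 4·7=28, R4→A 2·5=10, R5→B 5·6=30, R6→A 8·19=152. Service 348; fixed 75; total 423.
Plan B: {A, B}: R1→B 4·25=100, R2→A 9·7=63, R3→B 4·7=28, R4→A 2·5=10, R5→B 5·6=30, R6→A 8·19=152. Service 383; fixed 38; total 421.
Difference: |423 − 421| = 2.

Plan B is cheaper by 2.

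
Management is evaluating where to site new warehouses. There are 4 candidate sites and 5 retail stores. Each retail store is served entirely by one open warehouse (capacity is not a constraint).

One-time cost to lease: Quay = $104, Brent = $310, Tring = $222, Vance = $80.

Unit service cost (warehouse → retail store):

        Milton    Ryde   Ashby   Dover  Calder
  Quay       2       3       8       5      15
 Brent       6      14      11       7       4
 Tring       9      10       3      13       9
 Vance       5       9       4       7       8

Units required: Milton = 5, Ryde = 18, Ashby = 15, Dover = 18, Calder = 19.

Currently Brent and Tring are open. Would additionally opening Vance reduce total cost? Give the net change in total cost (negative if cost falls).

Current service cost with {Brent, Tring}: 457.
Adding Vance: each retail store re-picks its cheapest; new service cost 434, saving 23.
Extra fixed cost: 80. Net change = 80 − 23 = 57.
(Totals: 989 → 1046.)

No — net change +57 (cost rises by 57).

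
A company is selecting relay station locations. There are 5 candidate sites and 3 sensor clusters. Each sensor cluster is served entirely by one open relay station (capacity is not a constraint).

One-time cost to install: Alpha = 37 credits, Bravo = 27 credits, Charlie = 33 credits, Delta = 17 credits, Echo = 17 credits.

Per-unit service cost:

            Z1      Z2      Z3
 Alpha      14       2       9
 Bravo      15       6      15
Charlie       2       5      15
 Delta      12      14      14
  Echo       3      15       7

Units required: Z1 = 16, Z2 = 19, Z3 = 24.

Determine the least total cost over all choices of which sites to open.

For any fixed open set, each sensor cluster goes to its cheapest open site; total = fixed + service.
{Alpha, Echo}: Z1→Echo 3·16=48, Z2→Alpha 2·19=38, Z3→Echo 7·24=168. Service 254; fixed 54; total 308.
{Alpha, Charlie, Echo}: service 238 + fixed 87 = 325
{Alpha, Delta, Echo}: service 254 + fixed 71 = 325
{Alpha, Bravo, Charlie, Delta, Echo}: service 238 + fixed 131 = 369
No other subset beats 308.

Minimum total cost: 308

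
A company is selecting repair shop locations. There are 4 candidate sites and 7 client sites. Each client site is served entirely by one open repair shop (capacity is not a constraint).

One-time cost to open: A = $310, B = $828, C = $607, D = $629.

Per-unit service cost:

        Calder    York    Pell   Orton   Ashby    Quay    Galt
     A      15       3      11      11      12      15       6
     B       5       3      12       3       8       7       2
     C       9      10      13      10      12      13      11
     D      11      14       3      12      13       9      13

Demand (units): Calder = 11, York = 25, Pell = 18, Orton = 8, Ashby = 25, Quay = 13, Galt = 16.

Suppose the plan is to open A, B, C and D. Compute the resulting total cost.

Total cost: 2905

Each client site is assigned to its cheapest site among the open ones.
{A, B, C, D}: Calder→B 5·11=55, York→A 3·25=75, Pell→D 3·18=54, Orton→B 3·8=24, Ashby→B 8·25=200, Quay→B 7·13=91, Galt→B 2·16=32. Service 531; fixed 2374; total 2905.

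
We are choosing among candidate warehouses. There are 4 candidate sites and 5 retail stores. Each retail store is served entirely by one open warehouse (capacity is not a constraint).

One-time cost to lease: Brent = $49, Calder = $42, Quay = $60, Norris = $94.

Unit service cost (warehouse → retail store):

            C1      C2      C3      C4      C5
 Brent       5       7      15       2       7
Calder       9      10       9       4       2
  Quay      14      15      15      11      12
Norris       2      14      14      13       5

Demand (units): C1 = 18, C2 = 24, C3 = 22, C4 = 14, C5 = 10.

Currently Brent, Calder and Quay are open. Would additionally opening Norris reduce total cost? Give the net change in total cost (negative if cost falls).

Current service cost with {Brent, Calder, Quay}: 504.
Adding Norris: each retail store re-picks its cheapest; new service cost 450, saving 54.
Extra fixed cost: 94. Net change = 94 − 54 = 40.
(Totals: 655 → 695.)

No — net change +40 (cost rises by 40).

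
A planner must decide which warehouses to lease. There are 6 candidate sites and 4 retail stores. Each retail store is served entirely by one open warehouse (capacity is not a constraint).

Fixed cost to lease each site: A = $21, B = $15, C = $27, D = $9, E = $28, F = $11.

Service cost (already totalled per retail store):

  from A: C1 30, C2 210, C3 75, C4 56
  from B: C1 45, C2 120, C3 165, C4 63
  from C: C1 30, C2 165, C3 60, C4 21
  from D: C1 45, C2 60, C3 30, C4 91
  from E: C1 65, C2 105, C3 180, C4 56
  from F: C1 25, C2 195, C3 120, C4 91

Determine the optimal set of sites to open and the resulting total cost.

For any fixed open set, each retail store goes to its cheapest open site; total = fixed + service.
{C, D}: C1→C 30, C2→D 60, C3→D 30, C4→C 21. Service 141; fixed 36; total 177.
{C, D, F}: service 136 + fixed 47 = 183
{B, C, D}: service 141 + fixed 51 = 192
{A, B, C, D, E, F}: service 136 + fixed 111 = 247
No other subset beats 177.

Open C and D; minimum total cost 177.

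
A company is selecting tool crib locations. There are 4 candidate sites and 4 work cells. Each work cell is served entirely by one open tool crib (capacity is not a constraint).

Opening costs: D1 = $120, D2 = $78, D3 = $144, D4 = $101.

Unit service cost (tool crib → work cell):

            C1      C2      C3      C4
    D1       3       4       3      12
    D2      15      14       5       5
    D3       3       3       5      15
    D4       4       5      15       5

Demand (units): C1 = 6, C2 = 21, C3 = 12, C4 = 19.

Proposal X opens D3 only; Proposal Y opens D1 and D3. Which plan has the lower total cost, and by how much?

Proposal X is cheaper by 39.

Proposal X: {D3}: C1→D3 3·6=18, C2→D3 3·21=63, C3→D3 5·12=60, C4→D3 15·19=285. Service 426; fixed 144; total 570.
Proposal Y: {D1, D3}: C1→D1 3·6=18, C2→D3 3·21=63, C3→D1 3·12=36, C4→D1 12·19=228. Service 345; fixed 264; total 609.
Difference: |570 − 609| = 39.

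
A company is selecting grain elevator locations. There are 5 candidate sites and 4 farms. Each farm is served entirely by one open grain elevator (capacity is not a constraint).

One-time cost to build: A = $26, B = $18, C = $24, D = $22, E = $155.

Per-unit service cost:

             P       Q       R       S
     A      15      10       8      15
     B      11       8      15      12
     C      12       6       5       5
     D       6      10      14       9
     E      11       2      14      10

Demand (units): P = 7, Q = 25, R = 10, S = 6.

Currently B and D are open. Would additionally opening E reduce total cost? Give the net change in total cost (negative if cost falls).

Current service cost with {B, D}: 436.
Adding E: each farm re-picks its cheapest; new service cost 286, saving 150.
Extra fixed cost: 155. Net change = 155 − 150 = 5.
(Totals: 476 → 481.)

No — net change +5 (cost rises by 5).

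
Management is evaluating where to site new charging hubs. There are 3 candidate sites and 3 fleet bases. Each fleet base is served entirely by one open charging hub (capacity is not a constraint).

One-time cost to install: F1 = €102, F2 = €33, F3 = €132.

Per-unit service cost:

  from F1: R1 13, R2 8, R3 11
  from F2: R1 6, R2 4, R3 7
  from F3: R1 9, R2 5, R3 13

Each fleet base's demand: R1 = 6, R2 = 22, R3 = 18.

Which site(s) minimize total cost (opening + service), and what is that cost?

Open F2 only; minimum total cost 283.

For any fixed open set, each fleet base goes to its cheapest open site; total = fixed + service.
{F2}: R1→F2 6·6=36, R2→F2 4·22=88, R3→F2 7·18=126. Service 250; fixed 33; total 283.
{F1, F2}: R1→F2 6·6=36, R2→F2 4·22=88, R3→F2 7·18=126. Service 250; fixed 135; total 385.
{F2, F3}: R1→F2 6·6=36, R2→F2 4·22=88, R3→F2 7·18=126. Service 250; fixed 165; total 415.
{F1, F2, F3}: R1→F2 6·6=36, R2→F2 4·22=88, R3→F2 7·18=126. Service 250; fixed 267; total 517.
No other subset beats 283.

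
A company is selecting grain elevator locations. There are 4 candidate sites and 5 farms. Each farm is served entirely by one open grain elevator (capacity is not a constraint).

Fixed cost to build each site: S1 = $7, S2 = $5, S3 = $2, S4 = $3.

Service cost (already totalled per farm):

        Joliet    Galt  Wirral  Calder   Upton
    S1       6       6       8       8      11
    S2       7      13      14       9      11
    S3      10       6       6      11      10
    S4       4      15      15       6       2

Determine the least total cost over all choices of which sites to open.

For any fixed open set, each farm goes to its cheapest open site; total = fixed + service.
{S3, S4}: Joliet→S4 4, Galt→S3 6, Wirral→S3 6, Calder→S4 6, Upton→S4 2. Service 24; fixed 5; total 29.
{S2, S3, S4}: service 24 + fixed 10 = 34
{S1, S3, S4}: service 24 + fixed 12 = 36
{S1, S2, S3, S4}: service 24 + fixed 17 = 41
No other subset beats 29.

Minimum total cost: 29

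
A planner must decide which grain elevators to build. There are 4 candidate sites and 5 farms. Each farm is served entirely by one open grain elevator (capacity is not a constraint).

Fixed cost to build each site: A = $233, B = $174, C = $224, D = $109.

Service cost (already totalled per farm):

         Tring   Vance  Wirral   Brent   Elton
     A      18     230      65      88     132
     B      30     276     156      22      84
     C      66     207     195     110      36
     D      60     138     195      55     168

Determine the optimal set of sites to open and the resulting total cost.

For any fixed open set, each farm goes to its cheapest open site; total = fixed + service.
{B, D}: Tring→B 30, Vance→D 138, Wirral→B 156, Brent→B 22, Elton→B 84. Service 430; fixed 283; total 713.
{D}: service 616 + fixed 109 = 725
{B}: Tring→B 30, Vance→B 276, Wirral→B 156, Brent→B 22, Elton→B 84. Service 568; fixed 174; total 742.
{A, B, C, D}: service 279 + fixed 740 = 1019
No other subset beats 713.

Open B and D; minimum total cost 713.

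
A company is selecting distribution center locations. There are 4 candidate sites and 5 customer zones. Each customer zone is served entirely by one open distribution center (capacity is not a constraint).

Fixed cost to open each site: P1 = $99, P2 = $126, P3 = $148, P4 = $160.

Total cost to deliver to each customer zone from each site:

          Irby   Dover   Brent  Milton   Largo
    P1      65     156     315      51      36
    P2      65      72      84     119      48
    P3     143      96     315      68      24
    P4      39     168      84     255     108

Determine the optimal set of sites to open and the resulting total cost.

For any fixed open set, each customer zone goes to its cheapest open site; total = fixed + service.
{P2}: Irby→P2 65, Dover→P2 72, Brent→P2 84, Milton→P2 119, Largo→P2 48. Service 388; fixed 126; total 514.
{P1, P2}: service 308 + fixed 225 = 533
{P2, P3}: service 313 + fixed 274 = 587
{P1, P2, P3, P4}: Irby→P4 39, Dover→P2 72, Brent→P2 84, Milton→P1 51, Largo→P3 24. Service 270; fixed 533; total 803.
(All 15 nonempty subsets were checked; P2 only is lowest.)

Open P2 only; minimum total cost 514.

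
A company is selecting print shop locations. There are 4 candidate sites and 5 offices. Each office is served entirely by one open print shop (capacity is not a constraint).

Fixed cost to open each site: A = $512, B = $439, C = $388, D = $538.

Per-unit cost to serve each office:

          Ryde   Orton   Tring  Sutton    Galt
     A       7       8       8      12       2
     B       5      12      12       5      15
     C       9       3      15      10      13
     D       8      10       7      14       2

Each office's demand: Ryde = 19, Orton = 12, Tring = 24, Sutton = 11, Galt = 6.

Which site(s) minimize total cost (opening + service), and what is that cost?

For any fixed open set, each office goes to its cheapest open site; total = fixed + service.
{A}: Ryde→A 7·19=133, Orton→A 8·12=96, Tring→A 8·24=192, Sutton→A 12·11=132, Galt→A 2·6=12. Service 565; fixed 512; total 1077.
{B}: service 672 + fixed 439 = 1111
{C}: Ryde→C 9·19=171, Orton→C 3·12=36, Tring→C 15·24=360, Sutton→C 10·11=110, Galt→C 13·6=78. Service 755; fixed 388; total 1143.
{A, B, C, D}: service 366 + fixed 1877 = 2243
No other subset beats 1077.

Open A only; minimum total cost 1077.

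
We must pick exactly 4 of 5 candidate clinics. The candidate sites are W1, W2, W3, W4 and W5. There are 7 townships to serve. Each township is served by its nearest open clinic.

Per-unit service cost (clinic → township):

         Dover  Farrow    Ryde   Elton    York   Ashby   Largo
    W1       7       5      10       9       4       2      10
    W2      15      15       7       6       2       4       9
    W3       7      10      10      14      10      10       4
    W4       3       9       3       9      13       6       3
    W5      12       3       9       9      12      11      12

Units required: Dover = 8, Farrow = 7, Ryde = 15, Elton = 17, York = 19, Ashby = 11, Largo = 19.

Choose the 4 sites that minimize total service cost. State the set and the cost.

With exactly 4 open, each township uses its cheapest among the chosen.
{W1, W2, W4, W5}: Dover→W4 3·8=24, Farrow→W5 3·7=21, Ryde→W4 3·15=45, Elton→W2 6·17=102, York→W2 2·19=38, Ashby→W1 2·11=22, Largo→W4 3·19=57. Service cost 309.
{W1, W2, W3, W4}: service cost 323
{W2, W3, W4, W5}: service cost 331
Among all 5 size-4 choices, {W1, W2, W4, W5} is lowest.

Choose W1, W2, W4 and W5; total service cost 309.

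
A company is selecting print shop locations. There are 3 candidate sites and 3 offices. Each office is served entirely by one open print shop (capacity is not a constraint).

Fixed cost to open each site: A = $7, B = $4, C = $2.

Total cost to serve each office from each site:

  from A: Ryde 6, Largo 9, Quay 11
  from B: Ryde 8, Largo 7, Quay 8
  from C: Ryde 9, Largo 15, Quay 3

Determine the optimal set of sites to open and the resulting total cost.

For any fixed open set, each office goes to its cheapest open site; total = fixed + service.
{B, C}: Ryde→B 8, Largo→B 7, Quay→C 3. Service 18; fixed 6; total 24.
{A, C}: Ryde→A 6, Largo→A 9, Quay→C 3. Service 18; fixed 9; total 27.
{B}: service 23 + fixed 4 = 27
{A, B, C}: service 16 + fixed 13 = 29
(All 7 nonempty subsets were checked; B and C is lowest.)

Open B and C; minimum total cost 24.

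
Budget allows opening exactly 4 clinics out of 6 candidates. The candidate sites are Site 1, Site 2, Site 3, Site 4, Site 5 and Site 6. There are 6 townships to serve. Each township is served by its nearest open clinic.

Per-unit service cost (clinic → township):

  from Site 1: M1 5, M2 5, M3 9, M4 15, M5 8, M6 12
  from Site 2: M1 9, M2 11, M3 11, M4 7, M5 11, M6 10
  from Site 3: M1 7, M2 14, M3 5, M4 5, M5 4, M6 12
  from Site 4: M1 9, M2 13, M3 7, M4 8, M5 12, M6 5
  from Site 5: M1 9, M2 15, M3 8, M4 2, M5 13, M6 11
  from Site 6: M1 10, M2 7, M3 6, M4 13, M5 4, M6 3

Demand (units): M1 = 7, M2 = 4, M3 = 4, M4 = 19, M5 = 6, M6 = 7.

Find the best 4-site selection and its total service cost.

With exactly 4 open, each township uses its cheapest among the chosen.
{Site 1, Site 3, Site 5, Site 6}: M1→Site 1 5·7=35, M2→Site 1 5·4=20, M3→Site 3 5·4=20, M4→Site 5 2·19=38, M5→Site 3 4·6=24, M6→Site 6 3·7=21. Service cost 158.
{Site 1, Site 2, Site 5, Site 6}: service cost 162
{Site 1, Site 4, Site 5, Site 6}: service cost 162
Among all 15 size-4 choices, {Site 1, Site 3, Site 5, Site 6} is lowest.

Choose Site 1, Site 3, Site 5 and Site 6; total service cost 158.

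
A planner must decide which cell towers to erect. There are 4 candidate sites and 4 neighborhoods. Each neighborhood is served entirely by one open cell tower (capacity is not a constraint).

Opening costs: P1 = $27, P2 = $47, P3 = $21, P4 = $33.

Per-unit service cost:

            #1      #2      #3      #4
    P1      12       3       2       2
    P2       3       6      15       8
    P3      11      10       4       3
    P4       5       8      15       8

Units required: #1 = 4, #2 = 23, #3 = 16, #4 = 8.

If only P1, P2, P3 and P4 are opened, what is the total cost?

Total cost: 257

Each neighborhood is assigned to its cheapest site among the open ones.
{P1, P2, P3, P4}: #1→P2 3·4=12, #2→P1 3·23=69, #3→P1 2·16=32, #4→P1 2·8=16. Service 129; fixed 128; total 257.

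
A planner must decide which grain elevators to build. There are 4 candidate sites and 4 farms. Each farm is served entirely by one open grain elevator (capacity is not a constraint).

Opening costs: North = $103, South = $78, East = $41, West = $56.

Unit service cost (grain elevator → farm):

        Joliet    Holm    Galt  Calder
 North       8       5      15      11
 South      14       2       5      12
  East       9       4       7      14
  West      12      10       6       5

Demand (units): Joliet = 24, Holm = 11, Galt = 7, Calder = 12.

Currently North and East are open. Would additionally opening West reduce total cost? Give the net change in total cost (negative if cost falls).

Yes — net change −23 (cost falls by 23).

Current service cost with {North, East}: 417.
Adding West: each farm re-picks its cheapest; new service cost 338, saving 79.
Extra fixed cost: 56. Net change = 56 − 79 = -23.
(Totals: 561 → 538.)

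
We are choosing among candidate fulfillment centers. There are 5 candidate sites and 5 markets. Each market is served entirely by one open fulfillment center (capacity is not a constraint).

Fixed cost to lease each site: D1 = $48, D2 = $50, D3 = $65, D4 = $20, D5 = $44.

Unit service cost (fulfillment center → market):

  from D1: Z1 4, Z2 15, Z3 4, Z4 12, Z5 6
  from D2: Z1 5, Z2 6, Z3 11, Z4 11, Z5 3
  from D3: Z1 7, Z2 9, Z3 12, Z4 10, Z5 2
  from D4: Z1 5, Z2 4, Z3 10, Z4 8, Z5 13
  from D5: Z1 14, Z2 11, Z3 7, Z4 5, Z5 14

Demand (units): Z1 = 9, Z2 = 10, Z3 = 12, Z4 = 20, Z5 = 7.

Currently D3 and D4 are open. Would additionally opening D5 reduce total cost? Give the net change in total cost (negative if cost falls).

Yes — net change −52 (cost falls by 52).

Current service cost with {D3, D4}: 379.
Adding D5: each market re-picks its cheapest; new service cost 283, saving 96.
Extra fixed cost: 44. Net change = 44 − 96 = -52.
(Totals: 464 → 412.)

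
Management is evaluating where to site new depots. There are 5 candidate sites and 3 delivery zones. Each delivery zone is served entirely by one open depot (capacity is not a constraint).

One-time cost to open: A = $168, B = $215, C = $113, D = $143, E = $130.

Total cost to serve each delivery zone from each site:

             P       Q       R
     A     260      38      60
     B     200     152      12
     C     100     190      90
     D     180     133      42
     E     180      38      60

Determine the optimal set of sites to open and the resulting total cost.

For any fixed open set, each delivery zone goes to its cheapest open site; total = fixed + service.
{E}: P→E 180, Q→E 38, R→E 60. Service 278; fixed 130; total 408.
{C, E}: service 198 + fixed 243 = 441
{A, C}: P→C 100, Q→A 38, R→A 60. Service 198; fixed 281; total 479.
{A, B, C, D, E}: service 150 + fixed 769 = 919
No other subset beats 408.

Open E only; minimum total cost 408.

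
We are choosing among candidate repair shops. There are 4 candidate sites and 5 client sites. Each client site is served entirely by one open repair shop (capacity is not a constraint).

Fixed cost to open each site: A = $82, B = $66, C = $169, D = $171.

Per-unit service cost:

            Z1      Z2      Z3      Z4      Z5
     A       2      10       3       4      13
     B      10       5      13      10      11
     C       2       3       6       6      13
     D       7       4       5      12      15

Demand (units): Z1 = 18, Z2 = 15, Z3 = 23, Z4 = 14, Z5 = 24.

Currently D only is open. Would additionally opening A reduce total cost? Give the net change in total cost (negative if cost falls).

Yes — net change −214 (cost falls by 214).

Current service cost with {D}: 829.
Adding A: each client site re-picks its cheapest; new service cost 533, saving 296.
Extra fixed cost: 82. Net change = 82 − 296 = -214.
(Totals: 1000 → 786.)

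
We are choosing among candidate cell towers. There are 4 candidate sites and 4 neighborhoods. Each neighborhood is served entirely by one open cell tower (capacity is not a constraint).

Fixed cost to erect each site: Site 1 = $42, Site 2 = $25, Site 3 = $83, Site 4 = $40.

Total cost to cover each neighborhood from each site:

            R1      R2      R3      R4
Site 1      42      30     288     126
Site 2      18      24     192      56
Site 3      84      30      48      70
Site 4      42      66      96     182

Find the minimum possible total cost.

Minimum total cost: 254

For any fixed open set, each neighborhood goes to its cheapest open site; total = fixed + service.
{Site 2, Site 3}: R1→Site 2 18, R2→Site 2 24, R3→Site 3 48, R4→Site 2 56. Service 146; fixed 108; total 254.
{Site 2, Site 4}: R1→Site 2 18, R2→Site 2 24, R3→Site 4 96, R4→Site 2 56. Service 194; fixed 65; total 259.
{Site 2, Site 3, Site 4}: R1→Site 2 18, R2→Site 2 24, R3→Site 3 48, R4→Site 2 56. Service 146; fixed 148; total 294.
{Site 1, Site 2, Site 3, Site 4}: R1→Site 2 18, R2→Site 2 24, R3→Site 3 48, R4→Site 2 56. Service 146; fixed 190; total 336.
No other subset beats 254.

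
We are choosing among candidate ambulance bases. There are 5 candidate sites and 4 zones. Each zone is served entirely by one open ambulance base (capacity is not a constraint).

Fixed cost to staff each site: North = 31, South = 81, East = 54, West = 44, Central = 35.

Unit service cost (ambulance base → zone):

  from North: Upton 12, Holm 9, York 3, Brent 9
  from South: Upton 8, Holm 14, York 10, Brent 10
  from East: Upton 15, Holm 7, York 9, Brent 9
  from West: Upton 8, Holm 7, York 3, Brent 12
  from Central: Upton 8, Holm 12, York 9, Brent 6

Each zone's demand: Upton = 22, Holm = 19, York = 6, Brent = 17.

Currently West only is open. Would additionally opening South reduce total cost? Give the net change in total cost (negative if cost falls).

No — net change +47 (cost rises by 47).

Current service cost with {West}: 531.
Adding South: each zone re-picks its cheapest; new service cost 497, saving 34.
Extra fixed cost: 81. Net change = 81 − 34 = 47.
(Totals: 575 → 622.)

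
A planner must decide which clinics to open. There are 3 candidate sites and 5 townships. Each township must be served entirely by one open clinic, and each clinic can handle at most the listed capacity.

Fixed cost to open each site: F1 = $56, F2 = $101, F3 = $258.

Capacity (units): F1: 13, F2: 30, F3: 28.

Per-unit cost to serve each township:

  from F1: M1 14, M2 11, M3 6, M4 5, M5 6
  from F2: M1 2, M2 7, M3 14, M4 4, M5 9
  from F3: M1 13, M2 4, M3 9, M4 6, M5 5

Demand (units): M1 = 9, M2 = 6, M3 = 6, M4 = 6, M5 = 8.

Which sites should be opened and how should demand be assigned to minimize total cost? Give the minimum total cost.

Open {F1, F2}: M1→F2 2·9=18, M2→F2 7·6=42, M3→F1 6·6=36, M4→F2 4·6=24, M5→F2 9·8=72.
Loads: F1 carries 6/13, F2 carries 29/30. Service 192; fixed 157; total 349.
Next best feasible plan costs 355.

Minimum total cost: 349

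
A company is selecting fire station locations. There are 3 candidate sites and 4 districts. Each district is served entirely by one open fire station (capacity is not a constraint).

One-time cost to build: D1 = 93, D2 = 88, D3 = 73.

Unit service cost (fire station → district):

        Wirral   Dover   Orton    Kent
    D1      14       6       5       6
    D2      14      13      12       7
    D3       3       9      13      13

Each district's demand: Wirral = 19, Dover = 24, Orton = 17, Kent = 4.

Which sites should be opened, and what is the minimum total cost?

Open D1 and D3; minimum total cost 476.

For any fixed open set, each district goes to its cheapest open site; total = fixed + service.
{D1, D3}: Wirral→D3 3·19=57, Dover→D1 6·24=144, Orton→D1 5·17=85, Kent→D1 6·4=24. Service 310; fixed 166; total 476.
{D1, D2, D3}: service 310 + fixed 254 = 564
{D1}: Wirral→D1 14·19=266, Dover→D1 6·24=144, Orton→D1 5·17=85, Kent→D1 6·4=24. Service 519; fixed 93; total 612.
{D3}: Wirral→D3 3·19=57, Dover→D3 9·24=216, Orton→D3 13·17=221, Kent→D3 13·4=52. Service 546; fixed 73; total 619.
No other subset beats 476.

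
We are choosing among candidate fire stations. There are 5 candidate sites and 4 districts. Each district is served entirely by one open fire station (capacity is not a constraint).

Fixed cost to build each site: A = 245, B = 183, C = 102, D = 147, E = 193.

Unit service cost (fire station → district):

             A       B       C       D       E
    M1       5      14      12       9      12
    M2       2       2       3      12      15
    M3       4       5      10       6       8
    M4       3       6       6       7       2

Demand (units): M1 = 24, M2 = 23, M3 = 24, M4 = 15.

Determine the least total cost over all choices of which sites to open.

For any fixed open set, each district goes to its cheapest open site; total = fixed + service.
{A}: M1→A 5·24=120, M2→A 2·23=46, M3→A 4·24=96, M4→A 3·15=45. Service 307; fixed 245; total 552.
{A, C}: service 307 + fixed 347 = 654
{A, D}: M1→A 5·24=120, M2→A 2·23=46, M3→A 4·24=96, M4→A 3·15=45. Service 307; fixed 392; total 699.
{A, B, C, D, E}: M1→A 5·24=120, M2→A 2·23=46, M3→A 4·24=96, M4→E 2·15=30. Service 292; fixed 870; total 1162.
No other subset beats 552.

Minimum total cost: 552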